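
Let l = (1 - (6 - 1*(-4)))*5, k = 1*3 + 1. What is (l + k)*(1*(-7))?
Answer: 287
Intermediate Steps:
k = 4 (k = 3 + 1 = 4)
l = -45 (l = (1 - (6 + 4))*5 = (1 - 1*10)*5 = (1 - 10)*5 = -9*5 = -45)
(l + k)*(1*(-7)) = (-45 + 4)*(1*(-7)) = -41*(-7) = 287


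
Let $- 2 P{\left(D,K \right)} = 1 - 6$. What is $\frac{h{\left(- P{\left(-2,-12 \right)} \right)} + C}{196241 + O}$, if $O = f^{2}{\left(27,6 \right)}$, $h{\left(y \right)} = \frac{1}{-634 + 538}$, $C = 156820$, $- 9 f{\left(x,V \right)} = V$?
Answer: $\frac{45164157}{56517536} \approx 0.79912$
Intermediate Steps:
$P{\left(D,K \right)} = \frac{5}{2}$ ($P{\left(D,K \right)} = - \frac{1 - 6}{2} = \left(- \frac{1}{2}\right) \left(-5\right) = \frac{5}{2}$)
$f{\left(x,V \right)} = - \frac{V}{9}$
$h{\left(y \right)} = - \frac{1}{96}$ ($h{\left(y \right)} = \frac{1}{-96} = - \frac{1}{96}$)
$O = \frac{4}{9}$ ($O = \left(\left(- \frac{1}{9}\right) 6\right)^{2} = \left(- \frac{2}{3}\right)^{2} = \frac{4}{9} \approx 0.44444$)
$\frac{h{\left(- P{\left(-2,-12 \right)} \right)} + C}{196241 + O} = \frac{- \frac{1}{96} + 156820}{196241 + \frac{4}{9}} = \frac{15054719}{96 \cdot \frac{1766173}{9}} = \frac{15054719}{96} \cdot \frac{9}{1766173} = \frac{45164157}{56517536}$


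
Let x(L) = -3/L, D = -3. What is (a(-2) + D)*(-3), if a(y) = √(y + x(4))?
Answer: 9 - 3*I*√11/2 ≈ 9.0 - 4.9749*I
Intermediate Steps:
a(y) = √(-¾ + y) (a(y) = √(y - 3/4) = √(y - 3*¼) = √(y - ¾) = √(-¾ + y))
(a(-2) + D)*(-3) = (√(-3 + 4*(-2))/2 - 3)*(-3) = (√(-3 - 8)/2 - 3)*(-3) = (√(-11)/2 - 3)*(-3) = ((I*√11)/2 - 3)*(-3) = (I*√11/2 - 3)*(-3) = (-3 + I*√11/2)*(-3) = 9 - 3*I*√11/2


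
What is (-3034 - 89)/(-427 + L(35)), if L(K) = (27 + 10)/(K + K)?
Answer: 24290/3317 ≈ 7.3229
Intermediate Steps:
L(K) = 37/(2*K) (L(K) = 37/((2*K)) = 37*(1/(2*K)) = 37/(2*K))
(-3034 - 89)/(-427 + L(35)) = (-3034 - 89)/(-427 + (37/2)/35) = -3123/(-427 + (37/2)*(1/35)) = -3123/(-427 + 37/70) = -3123/(-29853/70) = -3123*(-70/29853) = 24290/3317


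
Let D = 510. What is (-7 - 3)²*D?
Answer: 51000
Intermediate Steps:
(-7 - 3)²*D = (-7 - 3)²*510 = (-10)²*510 = 100*510 = 51000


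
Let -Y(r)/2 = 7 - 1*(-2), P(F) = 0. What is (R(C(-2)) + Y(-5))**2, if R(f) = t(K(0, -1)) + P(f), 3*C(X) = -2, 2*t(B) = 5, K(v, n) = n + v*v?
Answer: 961/4 ≈ 240.25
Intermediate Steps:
K(v, n) = n + v**2
t(B) = 5/2 (t(B) = (1/2)*5 = 5/2)
C(X) = -2/3 (C(X) = (1/3)*(-2) = -2/3)
R(f) = 5/2 (R(f) = 5/2 + 0 = 5/2)
Y(r) = -18 (Y(r) = -2*(7 - 1*(-2)) = -2*(7 + 2) = -2*9 = -18)
(R(C(-2)) + Y(-5))**2 = (5/2 - 18)**2 = (-31/2)**2 = 961/4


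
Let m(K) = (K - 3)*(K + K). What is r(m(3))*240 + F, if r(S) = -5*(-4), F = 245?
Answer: 5045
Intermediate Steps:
m(K) = 2*K*(-3 + K) (m(K) = (-3 + K)*(2*K) = 2*K*(-3 + K))
r(S) = 20
r(m(3))*240 + F = 20*240 + 245 = 4800 + 245 = 5045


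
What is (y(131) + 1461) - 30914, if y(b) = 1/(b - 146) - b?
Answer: -443761/15 ≈ -29584.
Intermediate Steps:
y(b) = 1/(-146 + b) - b
(y(131) + 1461) - 30914 = ((1 - 1*131² + 146*131)/(-146 + 131) + 1461) - 30914 = ((1 - 1*17161 + 19126)/(-15) + 1461) - 30914 = (-(1 - 17161 + 19126)/15 + 1461) - 30914 = (-1/15*1966 + 1461) - 30914 = (-1966/15 + 1461) - 30914 = 19949/15 - 30914 = -443761/15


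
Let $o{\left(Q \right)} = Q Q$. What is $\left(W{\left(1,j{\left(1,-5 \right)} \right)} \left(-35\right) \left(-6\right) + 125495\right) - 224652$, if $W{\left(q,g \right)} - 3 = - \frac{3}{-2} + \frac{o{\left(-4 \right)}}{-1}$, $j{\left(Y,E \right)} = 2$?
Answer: $-101572$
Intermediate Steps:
$o{\left(Q \right)} = Q^{2}$
$W{\left(q,g \right)} = - \frac{23}{2}$ ($W{\left(q,g \right)} = 3 + \left(- \frac{3}{-2} + \frac{\left(-4\right)^{2}}{-1}\right) = 3 + \left(\left(-3\right) \left(- \frac{1}{2}\right) + 16 \left(-1\right)\right) = 3 + \left(\frac{3}{2} - 16\right) = 3 - \frac{29}{2} = - \frac{23}{2}$)
$\left(W{\left(1,j{\left(1,-5 \right)} \right)} \left(-35\right) \left(-6\right) + 125495\right) - 224652 = \left(\left(- \frac{23}{2}\right) \left(-35\right) \left(-6\right) + 125495\right) - 224652 = \left(\frac{805}{2} \left(-6\right) + 125495\right) - 224652 = \left(-2415 + 125495\right) - 224652 = 123080 - 224652 = -101572$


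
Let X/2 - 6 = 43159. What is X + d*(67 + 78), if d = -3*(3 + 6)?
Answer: 82415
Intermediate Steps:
X = 86330 (X = 12 + 2*43159 = 12 + 86318 = 86330)
d = -27 (d = -3*9 = -27)
X + d*(67 + 78) = 86330 - 27*(67 + 78) = 86330 - 27*145 = 86330 - 3915 = 82415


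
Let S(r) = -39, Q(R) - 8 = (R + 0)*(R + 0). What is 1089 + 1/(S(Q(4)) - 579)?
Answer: 673001/618 ≈ 1089.0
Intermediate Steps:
Q(R) = 8 + R² (Q(R) = 8 + (R + 0)*(R + 0) = 8 + R*R = 8 + R²)
1089 + 1/(S(Q(4)) - 579) = 1089 + 1/(-39 - 579) = 1089 + 1/(-618) = 1089 - 1/618 = 673001/618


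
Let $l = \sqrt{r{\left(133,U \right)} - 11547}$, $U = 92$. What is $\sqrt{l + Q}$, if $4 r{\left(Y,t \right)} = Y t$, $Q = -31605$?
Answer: $\sqrt{-31605 + 2 i \sqrt{2122}} \approx 0.2591 + 177.78 i$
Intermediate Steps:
$r{\left(Y,t \right)} = \frac{Y t}{4}$
$l = 2 i \sqrt{2122}$ ($l = \sqrt{\frac{1}{4} \cdot 133 \cdot 92 - 11547} = \sqrt{3059 - 11547} = \sqrt{-8488} = 2 i \sqrt{2122} \approx 92.13 i$)
$\sqrt{l + Q} = \sqrt{2 i \sqrt{2122} - 31605} = \sqrt{-31605 + 2 i \sqrt{2122}}$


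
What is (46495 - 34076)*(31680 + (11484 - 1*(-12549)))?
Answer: 691899747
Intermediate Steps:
(46495 - 34076)*(31680 + (11484 - 1*(-12549))) = 12419*(31680 + (11484 + 12549)) = 12419*(31680 + 24033) = 12419*55713 = 691899747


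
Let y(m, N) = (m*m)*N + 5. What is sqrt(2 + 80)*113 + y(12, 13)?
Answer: 1877 + 113*sqrt(82) ≈ 2900.3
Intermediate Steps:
y(m, N) = 5 + N*m**2 (y(m, N) = m**2*N + 5 = N*m**2 + 5 = 5 + N*m**2)
sqrt(2 + 80)*113 + y(12, 13) = sqrt(2 + 80)*113 + (5 + 13*12**2) = sqrt(82)*113 + (5 + 13*144) = 113*sqrt(82) + (5 + 1872) = 113*sqrt(82) + 1877 = 1877 + 113*sqrt(82)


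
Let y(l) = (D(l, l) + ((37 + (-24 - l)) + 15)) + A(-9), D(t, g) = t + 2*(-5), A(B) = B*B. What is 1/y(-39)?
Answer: 1/99 ≈ 0.010101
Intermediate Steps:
A(B) = B**2
D(t, g) = -10 + t (D(t, g) = t - 10 = -10 + t)
y(l) = 99 (y(l) = ((-10 + l) + ((37 + (-24 - l)) + 15)) + (-9)**2 = ((-10 + l) + ((13 - l) + 15)) + 81 = ((-10 + l) + (28 - l)) + 81 = 18 + 81 = 99)
1/y(-39) = 1/99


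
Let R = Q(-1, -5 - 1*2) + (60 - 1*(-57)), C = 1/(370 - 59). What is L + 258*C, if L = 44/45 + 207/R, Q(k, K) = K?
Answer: 1135861/307890 ≈ 3.6892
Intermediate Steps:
C = 1/311 ≈ 0.0032154
R = 110 (R = (-5 - 1*2) + (60 - 1*(-57)) = (-5 - 2) + (60 + 57) = -7 + 117 = 110)
L = 2831/990 (L = 44/45 + 207/110 = 2831/990 ≈ 2.8596)
L + 258*C = 2831/990 + 258*(1/311) = 2831/990 + 258/311 = 1135861/307890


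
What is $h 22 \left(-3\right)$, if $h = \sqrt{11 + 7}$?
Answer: $- 198 \sqrt{2} \approx -280.01$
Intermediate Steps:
$h = 3 \sqrt{2}$ ($h = \sqrt{18} = 3 \sqrt{2} \approx 4.2426$)
$h 22 \left(-3\right) = 3 \sqrt{2} \cdot 22 \left(-3\right) = 66 \sqrt{2} \left(-3\right) = - 198 \sqrt{2}$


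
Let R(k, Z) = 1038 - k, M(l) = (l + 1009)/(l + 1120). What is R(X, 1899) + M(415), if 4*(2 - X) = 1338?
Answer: 4210283/3070 ≈ 1371.4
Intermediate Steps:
X = -665/2 (X = 2 - 1/4*1338 = 2 - 669/2 = -665/2 ≈ -332.50)
M(l) = (1009 + l)/(1120 + l)
R(X, 1899) + M(415) = (1038 - 1*(-665/2)) + (1009 + 415)/(1120 + 415) = (1038 + 665/2) + 1424/1535 = 2741/2 + (1/1535)*1424 = 2741/2 + 1424/1535 = 4210283/3070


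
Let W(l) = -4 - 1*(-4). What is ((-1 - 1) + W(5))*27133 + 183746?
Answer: 129480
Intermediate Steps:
W(l) = 0 (W(l) = -4 + 4 = 0)
((-1 - 1) + W(5))*27133 + 183746 = ((-1 - 1) + 0)*27133 + 183746 = (-2 + 0)*27133 + 183746 = -2*27133 + 183746 = -54266 + 183746 = 129480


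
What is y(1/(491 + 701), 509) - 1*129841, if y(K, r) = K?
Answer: -154770471/1192 ≈ -1.2984e+5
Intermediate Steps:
y(1/(491 + 701), 509) - 1*129841 = 1/(491 + 701) - 1*129841 = 1/1192 - 129841 = -154770471/1192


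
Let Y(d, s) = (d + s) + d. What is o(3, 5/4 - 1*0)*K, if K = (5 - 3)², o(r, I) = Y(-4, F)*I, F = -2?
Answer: -50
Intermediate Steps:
Y(d, s) = s + 2*d
o(r, I) = -10*I (o(r, I) = (-2 + 2*(-4))*I = (-2 - 8)*I = -10*I)
K = 4 (K = 2² = 4)
o(3, 5/4 - 1*0)*K = -10*(5/4 - 1*0)*4 = -10*(5*(¼) + 0)*4 = -10*(5/4 + 0)*4 = -10*5/4*4 = -25/2*4 = -50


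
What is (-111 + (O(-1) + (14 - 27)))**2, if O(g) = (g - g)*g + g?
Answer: 15625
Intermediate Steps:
O(g) = g (O(g) = 0*g + g = 0 + g = g)
(-111 + (O(-1) + (14 - 27)))**2 = (-111 + (-1 + (14 - 27)))**2 = (-111 + (-1 - 13))**2 = (-111 - 14)**2 = (-125)**2 = 15625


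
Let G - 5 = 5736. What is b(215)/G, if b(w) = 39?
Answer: 39/5741 ≈ 0.0067932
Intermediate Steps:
G = 5741 (G = 5 + 5736 = 5741)
b(215)/G = 39/5741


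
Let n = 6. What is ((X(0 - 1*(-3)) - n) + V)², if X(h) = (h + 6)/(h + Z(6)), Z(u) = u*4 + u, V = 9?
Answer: 1296/121 ≈ 10.711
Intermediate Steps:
Z(u) = 5*u (Z(u) = 4*u + u = 5*u)
X(h) = (6 + h)/(30 + h) (X(h) = (h + 6)/(h + 5*6) = (6 + h)/(h + 30) = (6 + h)/(30 + h))
((X(0 - 1*(-3)) - n) + V)² = (((6 + (0 - 1*(-3)))/(30 + (0 - 1*(-3))) - 1*6) + 9)² = (((6 + (0 + 3))/(30 + (0 + 3)) - 6) + 9)² = (((6 + 3)/(30 + 3) - 6) + 9)² = ((9/33 - 6) + 9)² = (((1/33)*9 - 6) + 9)² = ((3/11 - 6) + 9)² = (-63/11 + 9)² = (36/11)² = 1296/121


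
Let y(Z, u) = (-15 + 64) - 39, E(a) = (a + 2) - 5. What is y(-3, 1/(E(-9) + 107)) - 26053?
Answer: -26043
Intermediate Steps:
E(a) = -3 + a (E(a) = (2 + a) - 5 = -3 + a)
y(Z, u) = 10 (y(Z, u) = 49 - 39 = 10)
y(-3, 1/(E(-9) + 107)) - 26053 = 10 - 26053 = -26043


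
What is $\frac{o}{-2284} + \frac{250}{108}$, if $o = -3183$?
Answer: $\frac{228691}{61668} \approx 3.7084$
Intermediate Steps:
$\frac{o}{-2284} + \frac{250}{108} = - \frac{3183}{-2284} + \frac{250}{108} = \left(-3183\right) \left(- \frac{1}{2284}\right) + 250 \cdot \frac{1}{108} = \frac{3183}{2284} + \frac{125}{54} = \frac{228691}{61668}$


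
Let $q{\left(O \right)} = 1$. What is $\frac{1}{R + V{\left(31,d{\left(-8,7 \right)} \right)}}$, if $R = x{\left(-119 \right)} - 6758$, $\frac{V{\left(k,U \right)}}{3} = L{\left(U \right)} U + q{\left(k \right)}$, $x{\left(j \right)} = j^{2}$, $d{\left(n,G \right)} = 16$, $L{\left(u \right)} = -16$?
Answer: $\frac{1}{6638} \approx 0.00015065$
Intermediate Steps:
$V{\left(k,U \right)} = 3 - 48 U$ ($V{\left(k,U \right)} = 3 \left(- 16 U + 1\right) = 3 \left(1 - 16 U\right) = 3 - 48 U$)
$R = 7403$ ($R = \left(-119\right)^{2} - 6758 = 14161 - 6758 = 7403$)
$\frac{1}{R + V{\left(31,d{\left(-8,7 \right)} \right)}} = \frac{1}{7403 + \left(3 - 768\right)} = \frac{1}{7403 - 765} = \frac{1}{6638}$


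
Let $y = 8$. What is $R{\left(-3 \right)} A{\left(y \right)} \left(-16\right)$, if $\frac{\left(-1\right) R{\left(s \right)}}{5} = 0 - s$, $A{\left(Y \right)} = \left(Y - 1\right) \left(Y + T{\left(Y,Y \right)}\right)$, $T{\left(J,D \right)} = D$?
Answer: $26880$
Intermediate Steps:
$A{\left(Y \right)} = 2 Y \left(-1 + Y\right)$ ($A{\left(Y \right)} = \left(Y - 1\right) \left(Y + Y\right) = \left(-1 + Y\right) 2 Y = 2 Y \left(-1 + Y\right)$)
$R{\left(s \right)} = 5 s$ ($R{\left(s \right)} = - 5 \left(0 - s\right) = - 5 \left(- s\right) = 5 s$)
$R{\left(-3 \right)} A{\left(y \right)} \left(-16\right) = 5 \left(-3\right) 2 \cdot 8 \left(-1 + 8\right) \left(-16\right) = - 15 \cdot 2 \cdot 8 \cdot 7 \left(-16\right) = \left(-15\right) 112 \left(-16\right) = \left(-1680\right) \left(-16\right) = 26880$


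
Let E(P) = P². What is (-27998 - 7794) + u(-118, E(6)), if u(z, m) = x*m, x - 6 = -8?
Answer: -35864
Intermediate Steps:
x = -2 (x = 6 - 8 = -2)
u(z, m) = -2*m
(-27998 - 7794) + u(-118, E(6)) = (-27998 - 7794) - 2*6² = -35792 - 2*36 = -35792 - 72 = -35864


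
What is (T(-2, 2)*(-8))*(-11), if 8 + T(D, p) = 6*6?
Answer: 2464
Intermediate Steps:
T(D, p) = 28 (T(D, p) = -8 + 6*6 = -8 + 36 = 28)
(T(-2, 2)*(-8))*(-11) = (28*(-8))*(-11) = -224*(-11) = 2464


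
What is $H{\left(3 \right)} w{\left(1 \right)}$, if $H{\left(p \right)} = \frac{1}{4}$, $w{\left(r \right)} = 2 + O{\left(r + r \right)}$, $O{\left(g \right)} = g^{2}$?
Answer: $\frac{3}{2} \approx 1.5$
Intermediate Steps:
$w{\left(r \right)} = 2 + 4 r^{2}$ ($w{\left(r \right)} = 2 + \left(r + r\right)^{2} = 2 + \left(2 r\right)^{2} = 2 + 4 r^{2}$)
$H{\left(p \right)} = \frac{1}{4}$
$H{\left(3 \right)} w{\left(1 \right)} = \frac{2 + 4 \cdot 1^{2}}{4} = \frac{2 + 4 \cdot 1}{4} = \frac{2 + 4}{4} = \frac{1}{4} \cdot 6 = \frac{3}{2}$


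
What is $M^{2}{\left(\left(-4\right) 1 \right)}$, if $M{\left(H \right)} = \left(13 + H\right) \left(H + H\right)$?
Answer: $5184$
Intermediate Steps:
$M{\left(H \right)} = 2 H \left(13 + H\right)$ ($M{\left(H \right)} = \left(13 + H\right) 2 H = 2 H \left(13 + H\right)$)
$M^{2}{\left(\left(-4\right) 1 \right)} = \left(2 \left(\left(-4\right) 1\right) \left(13 - 4\right)\right)^{2} = \left(2 \left(-4\right) \left(13 - 4\right)\right)^{2} = \left(2 \left(-4\right) 9\right)^{2} = \left(-72\right)^{2} = 5184$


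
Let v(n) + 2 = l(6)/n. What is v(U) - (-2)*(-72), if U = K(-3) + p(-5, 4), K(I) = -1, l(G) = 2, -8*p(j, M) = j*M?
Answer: -434/3 ≈ -144.67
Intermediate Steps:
p(j, M) = -M*j/8 (p(j, M) = -j*M/8 = -M*j/8)
U = 3/2 (U = -1 - ⅛*4*(-5) = -1 + 5/2 = 3/2 ≈ 1.5000)
v(n) = -2 + 2/n
v(U) - (-2)*(-72) = (-2 + 2/(3/2)) - (-2)*(-72) = (-2 + 2*(⅔)) - 1*144 = (-2 + 4/3) - 144 = -⅔ - 144 = -434/3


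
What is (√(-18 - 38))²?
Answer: -56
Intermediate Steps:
(√(-18 - 38))² = (√(-56))² = (2*I*√14)² = -56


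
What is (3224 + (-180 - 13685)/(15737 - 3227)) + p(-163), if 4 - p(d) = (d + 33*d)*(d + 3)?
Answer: -2210499757/2502 ≈ -8.8349e+5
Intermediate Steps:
p(d) = 4 - 34*d*(3 + d) (p(d) = 4 - (d + 33*d)*(d + 3) = 4 - 34*d*(3 + d))
(3224 + (-180 - 13685)/(15737 - 3227)) + p(-163) = (3224 + (-180 - 13685)/(15737 - 3227)) + (4 - 102*(-163) - 34*(-163)²) = (3224 - 13865/12510) + (4 + 16626 - 34*26569) = (3224 - 13865*1/12510) + (4 + 16626 - 903346) = (3224 - 2773/2502) - 886716 = 8063675/2502 - 886716 = -2210499757/2502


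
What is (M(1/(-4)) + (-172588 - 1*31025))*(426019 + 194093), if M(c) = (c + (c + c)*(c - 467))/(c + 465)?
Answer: -234722086520952/1859 ≈ -1.2626e+11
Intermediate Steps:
M(c) = (c + 2*c*(-467 + c))/(465 + c) (M(c) = (c + (2*c)*(-467 + c))/(465 + c) = (c + 2*c*(-467 + c))/(465 + c))
(M(1/(-4)) + (-172588 - 1*31025))*(426019 + 194093) = ((-933 + 2/(-4))/((-4)*(465 + 1/(-4))) + (-172588 - 1*31025))*(426019 + 194093) = (-(-933 + 2*(-¼))/(4*(465 - ¼)) + (-172588 - 31025))*620112 = (-(-933 - ½)/(4*1859/4) - 203613)*620112 = (-¼*4/1859*(-1867/2) - 203613)*620112 = (1867/3718 - 203613)*620112 = -757031267/3718*620112 = -234722086520952/1859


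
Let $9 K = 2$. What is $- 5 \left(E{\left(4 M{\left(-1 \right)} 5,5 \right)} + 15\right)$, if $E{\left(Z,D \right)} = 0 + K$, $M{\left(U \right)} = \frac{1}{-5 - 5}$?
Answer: $- \frac{685}{9} \approx -76.111$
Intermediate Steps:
$K = \frac{2}{9}$ ($K = \frac{1}{9} \cdot 2 = \frac{2}{9} \approx 0.22222$)
$M{\left(U \right)} = - \frac{1}{10}$ ($M{\left(U \right)} = \frac{1}{-10} = - \frac{1}{10}$)
$E{\left(Z,D \right)} = \frac{2}{9}$ ($E{\left(Z,D \right)} = 0 + \frac{2}{9} = \frac{2}{9}$)
$- 5 \left(E{\left(4 M{\left(-1 \right)} 5,5 \right)} + 15\right) = - 5 \left(\frac{2}{9} + 15\right) = \left(-5\right) \frac{137}{9} = - \frac{685}{9}$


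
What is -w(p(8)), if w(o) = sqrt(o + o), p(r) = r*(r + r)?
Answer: -16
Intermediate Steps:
p(r) = 2*r**2 (p(r) = r*(2*r) = 2*r**2)
w(o) = sqrt(2)*sqrt(o) (w(o) = sqrt(2*o) = sqrt(2)*sqrt(o))
-w(p(8)) = -sqrt(2)*sqrt(2*8**2) = -sqrt(2)*sqrt(2*64) = -sqrt(2)*sqrt(128) = -sqrt(2)*8*sqrt(2) = -1*16 = -16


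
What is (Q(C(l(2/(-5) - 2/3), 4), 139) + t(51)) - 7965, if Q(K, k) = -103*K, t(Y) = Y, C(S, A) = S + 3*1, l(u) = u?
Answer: -121697/15 ≈ -8113.1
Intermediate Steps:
C(S, A) = 3 + S (C(S, A) = S + 3 = 3 + S)
(Q(C(l(2/(-5) - 2/3), 4), 139) + t(51)) - 7965 = (-103*(3 + (2/(-5) - 2/3)) + 51) - 7965 = (-103*(3 + (2*(-1/5) - 2*1/3)) + 51) - 7965 = (-103*(3 + (-2/5 - 2/3)) + 51) - 7965 = (-103*(3 - 16/15) + 51) - 7965 = (-103*29/15 + 51) - 7965 = (-2987/15 + 51) - 7965 = -2222/15 - 7965 = -121697/15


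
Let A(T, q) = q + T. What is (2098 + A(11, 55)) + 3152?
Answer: 5316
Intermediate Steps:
A(T, q) = T + q
(2098 + A(11, 55)) + 3152 = (2098 + (11 + 55)) + 3152 = (2098 + 66) + 3152 = 2164 + 3152 = 5316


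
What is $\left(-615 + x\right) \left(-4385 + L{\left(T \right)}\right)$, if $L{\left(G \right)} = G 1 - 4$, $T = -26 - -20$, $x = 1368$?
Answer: $-3309435$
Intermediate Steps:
$T = -6$ ($T = -26 + 20 = -6$)
$L{\left(G \right)} = -4 + G$ ($L{\left(G \right)} = G - 4 = -4 + G$)
$\left(-615 + x\right) \left(-4385 + L{\left(T \right)}\right) = \left(-615 + 1368\right) \left(-4385 - 10\right) = 753 \left(-4385 - 10\right) = 753 \left(-4395\right) = -3309435$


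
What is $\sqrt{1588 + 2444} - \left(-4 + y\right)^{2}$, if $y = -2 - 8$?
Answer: $-196 + 24 \sqrt{7} \approx -132.5$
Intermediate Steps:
$y = -10$ ($y = -2 - 8 = -10$)
$\sqrt{1588 + 2444} - \left(-4 + y\right)^{2} = \sqrt{1588 + 2444} - \left(-4 - 10\right)^{2} = \sqrt{4032} - \left(-14\right)^{2} = 24 \sqrt{7} - 196 = -196 + 24 \sqrt{7}$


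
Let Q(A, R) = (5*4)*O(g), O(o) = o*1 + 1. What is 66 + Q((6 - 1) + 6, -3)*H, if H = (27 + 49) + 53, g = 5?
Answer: 15546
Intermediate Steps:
O(o) = 1 + o (O(o) = o + 1 = 1 + o)
H = 129 (H = 76 + 53 = 129)
Q(A, R) = 120 (Q(A, R) = (5*4)*(1 + 5) = 20*6 = 120)
66 + Q((6 - 1) + 6, -3)*H = 66 + 120*129 = 66 + 15480 = 15546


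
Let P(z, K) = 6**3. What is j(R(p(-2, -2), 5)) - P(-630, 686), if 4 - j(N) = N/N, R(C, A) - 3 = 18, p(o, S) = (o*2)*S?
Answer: -213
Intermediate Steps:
p(o, S) = 2*S*o (p(o, S) = (2*o)*S = 2*S*o)
R(C, A) = 21 (R(C, A) = 3 + 18 = 21)
P(z, K) = 216
j(N) = 3 (j(N) = 4 - N/N = 4 - 1*1 = 4 - 1 = 3)
j(R(p(-2, -2), 5)) - P(-630, 686) = 3 - 1*216 = 3 - 216 = -213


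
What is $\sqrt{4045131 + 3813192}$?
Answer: $3 \sqrt{873147} \approx 2803.3$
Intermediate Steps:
$\sqrt{4045131 + 3813192} = \sqrt{7858323} = 3 \sqrt{873147}$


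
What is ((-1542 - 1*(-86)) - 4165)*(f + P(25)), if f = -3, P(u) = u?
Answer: -123662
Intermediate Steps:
((-1542 - 1*(-86)) - 4165)*(f + P(25)) = ((-1542 - 1*(-86)) - 4165)*(-3 + 25) = ((-1542 + 86) - 4165)*22 = (-1456 - 4165)*22 = -5621*22 = -123662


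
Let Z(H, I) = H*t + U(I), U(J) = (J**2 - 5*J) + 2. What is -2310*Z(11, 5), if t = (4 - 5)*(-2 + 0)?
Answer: -55440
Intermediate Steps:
t = 2 (t = -1*(-2) = 2)
U(J) = 2 + J**2 - 5*J
Z(H, I) = 2 + I**2 - 5*I + 2*H (Z(H, I) = H*2 + (2 + I**2 - 5*I) = 2*H + (2 + I**2 - 5*I) = 2 + I**2 - 5*I + 2*H)
-2310*Z(11, 5) = -2310*(2 + 5**2 - 5*5 + 2*11) = -2310*(2 + 25 - 25 + 22) = -2310*24 = -55440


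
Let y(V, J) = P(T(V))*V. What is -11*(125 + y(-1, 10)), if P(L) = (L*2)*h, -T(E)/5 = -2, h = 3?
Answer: -715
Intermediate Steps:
T(E) = 10 (T(E) = -5*(-2) = 10)
P(L) = 6*L (P(L) = (L*2)*3 = (2*L)*3 = 6*L)
y(V, J) = 60*V (y(V, J) = (6*10)*V = 60*V)
-11*(125 + y(-1, 10)) = -11*(125 + 60*(-1)) = -11*(125 - 60) = -11*65 = -715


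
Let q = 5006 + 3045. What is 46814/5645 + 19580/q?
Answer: 487428614/45447895 ≈ 10.725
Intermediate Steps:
q = 8051
46814/5645 + 19580/q = 46814/5645 + 19580/8051 = 487428614/45447895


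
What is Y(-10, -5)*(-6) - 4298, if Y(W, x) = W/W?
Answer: -4304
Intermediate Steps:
Y(W, x) = 1
Y(-10, -5)*(-6) - 4298 = 1*(-6) - 4298 = -6 - 4298 = -4304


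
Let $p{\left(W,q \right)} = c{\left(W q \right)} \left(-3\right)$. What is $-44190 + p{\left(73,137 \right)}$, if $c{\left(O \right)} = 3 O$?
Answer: $-134199$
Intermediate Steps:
$p{\left(W,q \right)} = - 9 W q$ ($p{\left(W,q \right)} = 3 W q \left(-3\right) = - 9 W q$)
$-44190 + p{\left(73,137 \right)} = -44190 - 657 \cdot 137 = -44190 - 90009 = -134199$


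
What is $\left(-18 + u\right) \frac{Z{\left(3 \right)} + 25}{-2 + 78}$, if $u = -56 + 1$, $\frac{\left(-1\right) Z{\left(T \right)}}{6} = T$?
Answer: $- \frac{511}{76} \approx -6.7237$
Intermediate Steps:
$Z{\left(T \right)} = - 6 T$
$u = -55$
$\left(-18 + u\right) \frac{Z{\left(3 \right)} + 25}{-2 + 78} = \left(-18 - 55\right) \frac{\left(-6\right) 3 + 25}{-2 + 78} = - 73 \frac{-18 + 25}{76} = - 73 \cdot 7 \cdot \frac{1}{76} = \left(-73\right) \frac{7}{76} = - \frac{511}{76}$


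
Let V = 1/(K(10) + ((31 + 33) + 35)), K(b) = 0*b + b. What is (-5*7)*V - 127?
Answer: -13878/109 ≈ -127.32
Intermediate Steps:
K(b) = b (K(b) = 0 + b = b)
V = 1/109 (V = 1/(10 + ((31 + 33) + 35)) = 1/(10 + (64 + 35)) = 1/(10 + 99) = 1/109 ≈ 0.0091743)
(-5*7)*V - 127 = -5*7*(1/109) - 127 = -35*1/109 - 127 = -35/109 - 127 = -13878/109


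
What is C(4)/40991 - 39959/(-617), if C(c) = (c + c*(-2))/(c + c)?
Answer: 3275918121/50582894 ≈ 64.763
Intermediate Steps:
C(c) = -½ (C(c) = (c - 2*c)/((2*c)) = (-c)*(1/(2*c)) = -½)
C(4)/40991 - 39959/(-617) = -½/40991 - 39959/(-617) = -½*1/40991 - 39959*(-1/617) = -1/81982 + 39959/617 = 3275918121/50582894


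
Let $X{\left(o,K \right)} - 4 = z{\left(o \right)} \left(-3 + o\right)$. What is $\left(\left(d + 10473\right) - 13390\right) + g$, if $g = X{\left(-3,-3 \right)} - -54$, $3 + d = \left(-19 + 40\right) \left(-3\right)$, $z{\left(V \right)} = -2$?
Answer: $-2913$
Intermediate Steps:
$X{\left(o,K \right)} = 10 - 2 o$ ($X{\left(o,K \right)} = 4 - 2 \left(-3 + o\right) = 4 - \left(-6 + 2 o\right) = 10 - 2 o$)
$d = -66$ ($d = -3 + \left(-19 + 40\right) \left(-3\right) = -3 + 21 \left(-3\right) = -3 - 63 = -66$)
$g = 70$ ($g = \left(10 - -6\right) - -54 = \left(10 + 6\right) + 54 = 16 + 54 = 70$)
$\left(\left(d + 10473\right) - 13390\right) + g = \left(\left(-66 + 10473\right) - 13390\right) + 70 = \left(10407 - 13390\right) + 70 = -2983 + 70 = -2913$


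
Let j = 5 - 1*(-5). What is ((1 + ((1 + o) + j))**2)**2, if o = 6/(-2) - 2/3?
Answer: 390625/81 ≈ 4822.5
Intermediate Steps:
o = -11/3 (o = 6*(-1/2) - 2*1/3 = -3 - 2/3 = -11/3 ≈ -3.6667)
j = 10 (j = 5 + 5 = 10)
((1 + ((1 + o) + j))**2)**2 = ((1 + ((1 - 11/3) + 10))**2)**2 = ((1 + (-8/3 + 10))**2)**2 = ((1 + 22/3)**2)**2 = ((25/3)**2)**2 = (625/9)**2 = 390625/81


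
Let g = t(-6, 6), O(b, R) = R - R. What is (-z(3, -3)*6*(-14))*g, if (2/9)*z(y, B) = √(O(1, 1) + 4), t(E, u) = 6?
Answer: 4536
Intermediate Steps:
O(b, R) = 0
z(y, B) = 9 (z(y, B) = 9*√(0 + 4)/2 = 9*√4/2 = (9/2)*2 = 9)
g = 6
(-z(3, -3)*6*(-14))*g = (-9*6*(-14))*6 = (-1*54*(-14))*6 = -54*(-14)*6 = 756*6 = 4536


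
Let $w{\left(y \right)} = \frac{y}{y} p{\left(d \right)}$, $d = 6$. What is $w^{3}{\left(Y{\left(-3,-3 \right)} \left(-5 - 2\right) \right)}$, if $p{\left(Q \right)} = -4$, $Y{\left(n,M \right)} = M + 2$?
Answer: $-64$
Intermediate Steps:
$Y{\left(n,M \right)} = 2 + M$
$w{\left(y \right)} = -4$ ($w{\left(y \right)} = \frac{y}{y} \left(-4\right) = 1 \left(-4\right) = -4$)
$w^{3}{\left(Y{\left(-3,-3 \right)} \left(-5 - 2\right) \right)} = \left(-4\right)^{3} = -64$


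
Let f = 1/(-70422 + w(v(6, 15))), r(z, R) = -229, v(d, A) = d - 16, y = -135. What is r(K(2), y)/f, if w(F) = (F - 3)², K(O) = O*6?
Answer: 16087937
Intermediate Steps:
K(O) = 6*O
v(d, A) = -16 + d
w(F) = (-3 + F)²
f = -1/70253 (f = 1/(-70422 + (-3 + (-16 + 6))²) = 1/(-70422 + (-3 - 10)²) = 1/(-70422 + (-13)²) = 1/(-70422 + 169) = 1/(-70253) = -1/70253 ≈ -1.4234e-5)
r(K(2), y)/f = -229/(-1/70253) = -229*(-70253) = 16087937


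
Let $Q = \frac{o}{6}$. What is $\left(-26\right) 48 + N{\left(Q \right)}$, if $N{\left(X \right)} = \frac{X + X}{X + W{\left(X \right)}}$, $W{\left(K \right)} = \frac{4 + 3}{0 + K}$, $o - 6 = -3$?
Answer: $- \frac{36190}{29} \approx -1247.9$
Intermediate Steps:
$o = 3$ ($o = 6 - 3 = 3$)
$W{\left(K \right)} = \frac{7}{K}$
$Q = \frac{1}{2}$ ($Q = \frac{3}{6} = 3 \cdot \frac{1}{6} = \frac{1}{2} \approx 0.5$)
$N{\left(X \right)} = \frac{2 X}{X + \frac{7}{X}}$ ($N{\left(X \right)} = \frac{X + X}{X + \frac{7}{X}} = \frac{2 X}{X + \frac{7}{X}}$)
$\left(-26\right) 48 + N{\left(Q \right)} = \left(-26\right) 48 + \frac{2}{4 \left(7 + \left(\frac{1}{2}\right)^{2}\right)} = -1248 + 2 \cdot \frac{1}{4} \frac{1}{7 + \frac{1}{4}} = -1248 + 2 \cdot \frac{1}{4} \frac{1}{\frac{29}{4}} = -1248 + 2 \cdot \frac{1}{4} \cdot \frac{4}{29} = -1248 + \frac{2}{29} = - \frac{36190}{29}$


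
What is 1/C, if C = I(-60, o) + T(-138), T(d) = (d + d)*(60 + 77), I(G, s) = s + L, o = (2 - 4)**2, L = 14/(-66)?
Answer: -33/1247671 ≈ -2.6449e-5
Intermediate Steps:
L = -7/33 (L = 14*(-1/66) = -7/33 ≈ -0.21212)
o = 4 (o = (-2)**2 = 4)
I(G, s) = -7/33 + s (I(G, s) = s - 7/33 = -7/33 + s)
T(d) = 274*d (T(d) = (2*d)*137 = 274*d)
C = -1247671/33 (C = (-7/33 + 4) + 274*(-138) = 125/33 - 37812 = -1247671/33 ≈ -37808.)
1/C = 1/(-1247671/33) = -33/1247671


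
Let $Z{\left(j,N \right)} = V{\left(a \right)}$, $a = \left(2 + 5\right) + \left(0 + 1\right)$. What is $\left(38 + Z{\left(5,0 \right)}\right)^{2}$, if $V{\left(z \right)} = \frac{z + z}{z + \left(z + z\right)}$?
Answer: $\frac{13456}{9} \approx 1495.1$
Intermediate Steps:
$a = 8$ ($a = 7 + 1 = 8$)
$V{\left(z \right)} = \frac{2}{3}$ ($V{\left(z \right)} = \frac{2 z}{z + 2 z} = \frac{2 z}{3 z} = 2 z \frac{1}{3 z} = \frac{2}{3}$)
$Z{\left(j,N \right)} = \frac{2}{3}$
$\left(38 + Z{\left(5,0 \right)}\right)^{2} = \left(38 + \frac{2}{3}\right)^{2} = \left(\frac{116}{3}\right)^{2} = \frac{13456}{9}$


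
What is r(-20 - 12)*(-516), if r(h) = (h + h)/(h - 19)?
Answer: -11008/17 ≈ -647.53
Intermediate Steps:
r(h) = 2*h/(-19 + h) (r(h) = (2*h)/(-19 + h) = 2*h/(-19 + h))
r(-20 - 12)*(-516) = (2*(-20 - 12)/(-19 + (-20 - 12)))*(-516) = (2*(-32)/(-19 - 32))*(-516) = (2*(-32)/(-51))*(-516) = (2*(-32)*(-1/51))*(-516) = (64/51)*(-516) = -11008/17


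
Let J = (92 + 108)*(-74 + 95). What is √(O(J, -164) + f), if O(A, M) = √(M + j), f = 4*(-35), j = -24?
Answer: √(-140 + 2*I*√47) ≈ 0.57872 + 11.846*I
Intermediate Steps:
J = 4200 (J = 200*21 = 4200)
f = -140
O(A, M) = √(-24 + M) (O(A, M) = √(M - 24) = √(-24 + M))
√(O(J, -164) + f) = √(√(-24 - 164) - 140) = √(√(-188) - 140) = √(2*I*√47 - 140) = √(-140 + 2*I*√47)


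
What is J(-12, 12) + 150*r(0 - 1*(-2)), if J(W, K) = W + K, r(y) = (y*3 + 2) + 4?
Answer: 1800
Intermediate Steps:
r(y) = 6 + 3*y (r(y) = (3*y + 2) + 4 = (2 + 3*y) + 4 = 6 + 3*y)
J(W, K) = K + W
J(-12, 12) + 150*r(0 - 1*(-2)) = (12 - 12) + 150*(6 + 3*(0 - 1*(-2))) = 0 + 150*(6 + 3*(0 + 2)) = 0 + 150*(6 + 3*2) = 0 + 150*(6 + 6) = 0 + 150*12 = 0 + 1800 = 1800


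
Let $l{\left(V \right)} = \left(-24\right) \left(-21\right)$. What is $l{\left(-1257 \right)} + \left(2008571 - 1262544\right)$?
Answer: $746531$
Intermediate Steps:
$l{\left(V \right)} = 504$
$l{\left(-1257 \right)} + \left(2008571 - 1262544\right) = 504 + \left(2008571 - 1262544\right) = 504 + 746027 = 746531$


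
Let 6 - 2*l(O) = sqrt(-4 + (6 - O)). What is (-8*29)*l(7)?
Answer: -696 + 116*I*sqrt(5) ≈ -696.0 + 259.38*I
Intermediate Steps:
l(O) = 3 - sqrt(2 - O)/2 (l(O) = 3 - sqrt(-4 + (6 - O))/2 = 3 - sqrt(2 - O)/2)
(-8*29)*l(7) = (-8*29)*(3 - sqrt(2 - 1*7)/2) = -232*(3 - sqrt(2 - 7)/2) = -232*(3 - I*sqrt(5)/2) = -696 + 116*I*sqrt(5)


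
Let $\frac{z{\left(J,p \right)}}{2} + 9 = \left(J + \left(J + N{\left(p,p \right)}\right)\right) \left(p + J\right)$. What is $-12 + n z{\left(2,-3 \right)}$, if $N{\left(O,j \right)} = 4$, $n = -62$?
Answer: $2096$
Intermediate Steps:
$z{\left(J,p \right)} = -18 + 2 \left(4 + 2 J\right) \left(J + p\right)$ ($z{\left(J,p \right)} = -18 + 2 \left(J + \left(J + 4\right)\right) \left(p + J\right) = -18 + 2 \left(J + \left(4 + J\right)\right) \left(J + p\right) = -18 + 2 \left(4 + 2 J\right) \left(J + p\right)$)
$-12 + n z{\left(2,-3 \right)} = -12 - 62 \left(-18 + 4 \cdot 2^{2} + 8 \cdot 2 + 8 \left(-3\right) + 4 \cdot 2 \left(-3\right)\right) = -12 - 62 \left(-18 + 4 \cdot 4 + 16 - 24 - 24\right) = -12 - 62 \left(-18 + 16 + 16 - 24 - 24\right) = -12 - -2108 = -12 + 2108 = 2096$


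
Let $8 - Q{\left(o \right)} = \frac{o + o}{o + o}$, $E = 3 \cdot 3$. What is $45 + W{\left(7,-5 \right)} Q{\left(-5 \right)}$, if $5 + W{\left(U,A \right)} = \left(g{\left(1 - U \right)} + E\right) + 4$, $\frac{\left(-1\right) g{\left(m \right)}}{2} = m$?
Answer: $185$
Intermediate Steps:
$E = 9$
$g{\left(m \right)} = - 2 m$
$W{\left(U,A \right)} = 6 + 2 U$ ($W{\left(U,A \right)} = -5 + \left(\left(- 2 \left(1 - U\right) + 9\right) + 4\right) = -5 + \left(\left(\left(-2 + 2 U\right) + 9\right) + 4\right) = -5 + \left(\left(7 + 2 U\right) + 4\right) = -5 + \left(11 + 2 U\right) = 6 + 2 U$)
$Q{\left(o \right)} = 7$ ($Q{\left(o \right)} = 8 - \frac{o + o}{o + o} = 8 - \frac{2 o}{2 o} = 8 - 2 o \frac{1}{2 o} = 8 - 1 = 7$)
$45 + W{\left(7,-5 \right)} Q{\left(-5 \right)} = 45 + \left(6 + 2 \cdot 7\right) 7 = 45 + \left(6 + 14\right) 7 = 45 + 20 \cdot 7 = 45 + 140 = 185$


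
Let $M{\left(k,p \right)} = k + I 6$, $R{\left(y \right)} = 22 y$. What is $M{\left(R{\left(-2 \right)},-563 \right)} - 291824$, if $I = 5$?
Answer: $-291838$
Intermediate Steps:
$M{\left(k,p \right)} = 30 + k$ ($M{\left(k,p \right)} = k + 5 \cdot 6 = k + 30 = 30 + k$)
$M{\left(R{\left(-2 \right)},-563 \right)} - 291824 = \left(30 + 22 \left(-2\right)\right) - 291824 = \left(30 - 44\right) - 291824 = -14 - 291824 = -291838$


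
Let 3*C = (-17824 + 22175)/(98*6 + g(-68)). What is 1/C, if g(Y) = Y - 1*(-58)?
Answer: 1734/4351 ≈ 0.39853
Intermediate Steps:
g(Y) = 58 + Y (g(Y) = Y + 58 = 58 + Y)
C = 4351/1734 (C = ((-17824 + 22175)/(98*6 + (58 - 68)))/3 = (4351/(588 - 10))/3 = (4351/578)/3 = (4351*(1/578))/3 = (1/3)*(4351/578) = 4351/1734 ≈ 2.5092)
1/C = 1/(4351/1734) = 1734/4351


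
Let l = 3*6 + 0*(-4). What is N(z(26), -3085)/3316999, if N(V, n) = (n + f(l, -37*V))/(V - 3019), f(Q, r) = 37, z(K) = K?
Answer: 3048/9927778007 ≈ 3.0702e-7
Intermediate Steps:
l = 18 (l = 18 + 0 = 18)
N(V, n) = (37 + n)/(-3019 + V) (N(V, n) = (n + 37)/(V - 3019) = (37 + n)/(-3019 + V))
N(z(26), -3085)/3316999 = ((37 - 3085)/(-3019 + 26))/3316999 = (-3048/(-2993))*(1/3316999) = -1/2993*(-3048)*(1/3316999) = (3048/2993)*(1/3316999) = 3048/9927778007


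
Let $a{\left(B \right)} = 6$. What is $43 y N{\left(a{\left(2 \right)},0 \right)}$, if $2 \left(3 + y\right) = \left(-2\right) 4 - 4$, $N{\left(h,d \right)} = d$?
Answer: $0$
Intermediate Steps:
$y = -9$ ($y = -3 + \frac{\left(-2\right) 4 - 4}{2} = -3 + \frac{-8 - 4}{2} = -3 + \frac{1}{2} \left(-12\right) = -3 - 6 = -9$)
$43 y N{\left(a{\left(2 \right)},0 \right)} = 43 \left(-9\right) 0 = \left(-387\right) 0 = 0$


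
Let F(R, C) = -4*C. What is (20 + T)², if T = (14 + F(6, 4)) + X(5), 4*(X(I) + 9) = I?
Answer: 1681/16 ≈ 105.06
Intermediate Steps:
X(I) = -9 + I/4
T = -39/4 (T = (14 - 4*4) + (-9 + (¼)*5) = (14 - 16) + (-9 + 5/4) = -2 - 31/4 = -39/4 ≈ -9.7500)
(20 + T)² = (20 - 39/4)² = (41/4)² = 1681/16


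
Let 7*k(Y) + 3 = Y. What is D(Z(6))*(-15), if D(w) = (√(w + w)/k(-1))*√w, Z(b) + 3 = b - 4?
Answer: -105*√2/4 ≈ -37.123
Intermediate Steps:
Z(b) = -7 + b (Z(b) = -3 + (b - 4) = -3 + (-4 + b) = -7 + b)
k(Y) = -3/7 + Y/7
D(w) = -7*w*√2/4 (D(w) = (√(w + w)/(-3/7 + (⅐)*(-1)))*√w = (√(2*w)/(-3/7 - ⅐))*√w = ((√2*√w)/(-4/7))*√w = ((√2*√w)*(-7/4))*√w = (-7*√2*√w/4)*√w = -7*w*√2/4)
D(Z(6))*(-15) = -7*(-7 + 6)*√2/4*(-15) = -7/4*(-1)*√2*(-15) = (7*√2/4)*(-15) = -105*√2/4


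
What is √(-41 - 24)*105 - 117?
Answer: -117 + 105*I*√65 ≈ -117.0 + 846.54*I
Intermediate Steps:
√(-41 - 24)*105 - 117 = √(-65)*105 - 117 = (I*√65)*105 - 117 = 105*I*√65 - 117 = -117 + 105*I*√65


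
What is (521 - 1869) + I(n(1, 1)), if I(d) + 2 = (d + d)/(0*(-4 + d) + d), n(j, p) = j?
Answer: -1348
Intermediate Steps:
I(d) = 0 (I(d) = -2 + (d + d)/(0*(-4 + d) + d) = -2 + (2*d)/(0 + d) = -2 + (2*d)/d = -2 + 2 = 0)
(521 - 1869) + I(n(1, 1)) = (521 - 1869) + 0 = -1348 + 0 = -1348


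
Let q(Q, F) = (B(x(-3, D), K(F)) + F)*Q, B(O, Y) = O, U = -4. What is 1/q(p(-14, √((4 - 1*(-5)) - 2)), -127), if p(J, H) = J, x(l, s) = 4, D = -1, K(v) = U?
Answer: 1/1722 ≈ 0.00058072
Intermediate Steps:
K(v) = -4
q(Q, F) = Q*(4 + F) (q(Q, F) = (4 + F)*Q = Q*(4 + F))
1/q(p(-14, √((4 - 1*(-5)) - 2)), -127) = 1/(-14*(4 - 127)) = 1/(-14*(-123)) = 1/1722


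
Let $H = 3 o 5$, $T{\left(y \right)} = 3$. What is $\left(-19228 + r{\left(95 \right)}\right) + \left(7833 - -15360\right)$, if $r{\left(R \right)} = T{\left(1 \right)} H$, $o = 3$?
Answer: $4100$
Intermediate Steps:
$H = 45$ ($H = 3 \cdot 3 \cdot 5 = 9 \cdot 5 = 45$)
$r{\left(R \right)} = 135$ ($r{\left(R \right)} = 3 \cdot 45 = 135$)
$\left(-19228 + r{\left(95 \right)}\right) + \left(7833 - -15360\right) = \left(-19228 + 135\right) + \left(7833 - -15360\right) = -19093 + \left(7833 + 15360\right) = -19093 + 23193 = 4100$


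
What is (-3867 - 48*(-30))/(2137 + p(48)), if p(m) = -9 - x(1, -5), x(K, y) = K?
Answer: -809/709 ≈ -1.1410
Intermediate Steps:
p(m) = -10 (p(m) = -9 - 1*1 = -9 - 1 = -10)
(-3867 - 48*(-30))/(2137 + p(48)) = (-3867 - 48*(-30))/(2137 - 10) = (-3867 + 1440)/2127 = -2427*1/2127 = -809/709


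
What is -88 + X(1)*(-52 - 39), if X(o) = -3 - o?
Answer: 276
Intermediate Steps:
-88 + X(1)*(-52 - 39) = -88 + (-3 - 1*1)*(-52 - 39) = -88 + (-3 - 1)*(-91) = -88 - 4*(-91) = -88 + 364 = 276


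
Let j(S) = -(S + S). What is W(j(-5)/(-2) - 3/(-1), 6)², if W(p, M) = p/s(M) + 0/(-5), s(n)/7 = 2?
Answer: 1/49 ≈ 0.020408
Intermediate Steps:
s(n) = 14 (s(n) = 7*2 = 14)
j(S) = -2*S
W(p, M) = p/14 (W(p, M) = p/14 + 0/(-5) = p*(1/14) + 0*(-⅕) = p/14 + 0 = p/14)
W(j(-5)/(-2) - 3/(-1), 6)² = ((-2*(-5)/(-2) - 3/(-1))/14)² = ((10*(-½) - 3*(-1))/14)² = ((-5 + 3)/14)² = ((1/14)*(-2))² = (-⅐)² = 1/49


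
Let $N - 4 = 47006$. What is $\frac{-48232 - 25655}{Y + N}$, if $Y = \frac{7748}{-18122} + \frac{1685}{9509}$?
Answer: $- \frac{14839583747}{9441513621} \approx -1.5717$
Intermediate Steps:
$N = 47010$ ($N = 4 + 47006 = 47010$)
$Y = - \frac{1659237}{6627773}$ ($Y = 7748 \left(- \frac{1}{18122}\right) + 1685 \cdot \frac{1}{9509} = - \frac{298}{697} + \frac{1685}{9509} = - \frac{1659237}{6627773} \approx -0.25035$)
$\frac{-48232 - 25655}{Y + N} = \frac{-48232 - 25655}{- \frac{1659237}{6627773} + 47010} = \frac{-48232 - 25655}{\frac{311569949493}{6627773}} = \left(-48232 - 25655\right) \frac{6627773}{311569949493} = \left(-73887\right) \frac{6627773}{311569949493} = - \frac{14839583747}{9441513621}$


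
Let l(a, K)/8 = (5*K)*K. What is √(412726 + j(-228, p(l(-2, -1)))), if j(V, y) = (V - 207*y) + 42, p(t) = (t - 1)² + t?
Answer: √89413 ≈ 299.02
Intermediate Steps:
l(a, K) = 40*K² (l(a, K) = 8*((5*K)*K) = 8*(5*K²) = 40*K²)
p(t) = t + (-1 + t)² (p(t) = (-1 + t)² + t = t + (-1 + t)²)
j(V, y) = 42 + V - 207*y
√(412726 + j(-228, p(l(-2, -1)))) = √(412726 + (42 - 228 - 207*(40*(-1)² + (-1 + 40*(-1)²)²))) = √(412726 + (42 - 228 - 207*(40*1 + (-1 + 40*1)²))) = √(412726 + (42 - 228 - 207*(40 + (-1 + 40)²))) = √(412726 + (42 - 228 - 207*(40 + 39²))) = √(412726 + (42 - 228 - 207*(40 + 1521))) = √(412726 + (42 - 228 - 207*1561)) = √(412726 + (42 - 228 - 323127)) = √(412726 - 323313) = √89413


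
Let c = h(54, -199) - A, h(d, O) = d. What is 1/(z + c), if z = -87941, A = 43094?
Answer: -1/130981 ≈ -7.6347e-6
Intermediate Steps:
c = -43040 (c = 54 - 1*43094 = 54 - 43094 = -43040)
1/(z + c) = 1/(-87941 - 43040) = 1/(-130981) = -1/130981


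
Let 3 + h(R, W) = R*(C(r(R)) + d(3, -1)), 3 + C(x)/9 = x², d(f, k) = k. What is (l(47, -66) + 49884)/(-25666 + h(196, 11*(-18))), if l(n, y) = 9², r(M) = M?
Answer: 49965/67734667 ≈ 0.00073766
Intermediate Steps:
C(x) = -27 + 9*x²
h(R, W) = -3 + R*(-28 + 9*R²) (h(R, W) = -3 + R*((-27 + 9*R²) - 1) = -3 + R*(-28 + 9*R²))
l(n, y) = 81
(l(47, -66) + 49884)/(-25666 + h(196, 11*(-18))) = (81 + 49884)/(-25666 + (-3 - 28*196 + 9*196³)) = 49965/(-25666 + (-3 - 5488 + 9*7529536)) = 49965/(-25666 + (-3 - 5488 + 67765824)) = 49965/(-25666 + 67760333) = 49965/67734667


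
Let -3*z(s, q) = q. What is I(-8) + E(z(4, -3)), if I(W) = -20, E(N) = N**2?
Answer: -19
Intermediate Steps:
z(s, q) = -q/3
I(-8) + E(z(4, -3)) = -20 + (-1/3*(-3))**2 = -20 + 1**2 = -20 + 1 = -19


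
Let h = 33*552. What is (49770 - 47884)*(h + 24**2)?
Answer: 35441712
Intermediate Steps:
h = 18216
(49770 - 47884)*(h + 24**2) = (49770 - 47884)*(18216 + 24**2) = 1886*(18216 + 576) = 1886*18792 = 35441712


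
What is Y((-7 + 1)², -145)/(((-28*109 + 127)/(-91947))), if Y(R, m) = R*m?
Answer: -10665852/65 ≈ -1.6409e+5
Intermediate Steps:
Y((-7 + 1)², -145)/(((-28*109 + 127)/(-91947))) = ((-7 + 1)²*(-145))/(((-28*109 + 127)/(-91947))) = ((-6)²*(-145))/(((-3052 + 127)*(-1/91947))) = (36*(-145))/((-2925*(-1/91947))) = -5220/975/30649 = -5220*30649/975 = -10665852/65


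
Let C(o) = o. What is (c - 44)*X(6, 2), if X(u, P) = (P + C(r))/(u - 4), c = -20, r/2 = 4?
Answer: -320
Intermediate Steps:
r = 8 (r = 2*4 = 8)
X(u, P) = (8 + P)/(-4 + u) (X(u, P) = (P + 8)/(u - 4) = (8 + P)/(-4 + u))
(c - 44)*X(6, 2) = (-20 - 44)*((8 + 2)/(-4 + 6)) = -64*10/2 = -32*10 = -64*5 = -320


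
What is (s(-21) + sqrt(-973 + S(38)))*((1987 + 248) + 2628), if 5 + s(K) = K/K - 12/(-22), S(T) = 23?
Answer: -184794/11 + 24315*I*sqrt(38) ≈ -16799.0 + 1.4989e+5*I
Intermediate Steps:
s(K) = -38/11 (s(K) = -5 + (K/K - 12/(-22)) = -5 + (1 - 12*(-1/22)) = -5 + (1 + 6/11) = -5 + 17/11 = -38/11)
(s(-21) + sqrt(-973 + S(38)))*((1987 + 248) + 2628) = (-38/11 + sqrt(-973 + 23))*((1987 + 248) + 2628) = (-38/11 + sqrt(-950))*(2235 + 2628) = (-38/11 + 5*I*sqrt(38))*4863 = -184794/11 + 24315*I*sqrt(38)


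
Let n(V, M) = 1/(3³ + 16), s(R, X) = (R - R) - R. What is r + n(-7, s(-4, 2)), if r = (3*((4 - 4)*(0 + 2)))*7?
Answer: 1/43 ≈ 0.023256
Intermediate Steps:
s(R, X) = -R (s(R, X) = 0 - R = -R)
n(V, M) = 1/43 (n(V, M) = 1/(27 + 16) = 1/43)
r = 0 (r = (3*(0*2))*7 = (3*0)*7 = 0*7 = 0)
r + n(-7, s(-4, 2)) = 0 + 1/43 = 1/43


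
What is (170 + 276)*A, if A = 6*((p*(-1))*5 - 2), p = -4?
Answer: 48168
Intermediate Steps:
A = 108 (A = 6*(-4*(-1)*5 - 2) = 6*(4*5 - 2) = 6*(20 - 2) = 6*18 = 108)
(170 + 276)*A = (170 + 276)*108 = 446*108 = 48168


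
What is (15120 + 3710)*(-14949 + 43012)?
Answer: 528426290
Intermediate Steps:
(15120 + 3710)*(-14949 + 43012) = 18830*28063 = 528426290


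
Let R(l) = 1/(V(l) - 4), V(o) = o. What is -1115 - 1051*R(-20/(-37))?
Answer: -103833/128 ≈ -811.20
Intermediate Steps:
R(l) = 1/(-4 + l) (R(l) = 1/(l - 4) = 1/(-4 + l))
-1115 - 1051*R(-20/(-37)) = -1115 - 1051/(-4 - 20/(-37)) = -1115 - 1051/(-4 - 20*(-1/37)) = -1115 - 1051/(-4 + 20/37) = -1115 - 1051/(-128/37) = -1115 - 1051*(-37/128) = -1115 + 38887/128 = -103833/128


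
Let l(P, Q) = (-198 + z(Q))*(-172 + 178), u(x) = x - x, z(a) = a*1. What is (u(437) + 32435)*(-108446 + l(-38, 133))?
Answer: -3530095660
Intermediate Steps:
z(a) = a
u(x) = 0
l(P, Q) = -1188 + 6*Q (l(P, Q) = (-198 + Q)*(-172 + 178) = (-198 + Q)*6 = -1188 + 6*Q)
(u(437) + 32435)*(-108446 + l(-38, 133)) = (0 + 32435)*(-108446 + (-1188 + 6*133)) = 32435*(-108446 + (-1188 + 798)) = 32435*(-108446 - 390) = 32435*(-108836) = -3530095660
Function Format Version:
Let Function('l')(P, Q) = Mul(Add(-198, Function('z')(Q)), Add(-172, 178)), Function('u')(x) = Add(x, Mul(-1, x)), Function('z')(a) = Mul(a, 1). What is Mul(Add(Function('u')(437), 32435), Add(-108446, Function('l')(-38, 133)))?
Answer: -3530095660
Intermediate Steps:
Function('z')(a) = a
Function('u')(x) = 0
Function('l')(P, Q) = Add(-1188, Mul(6, Q)) (Function('l')(P, Q) = Mul(Add(-198, Q), Add(-172, 178)) = Mul(Add(-198, Q), 6) = Add(-1188, Mul(6, Q)))
Mul(Add(Function('u')(437), 32435), Add(-108446, Function('l')(-38, 133))) = Mul(Add(0, 32435), Add(-108446, Add(-1188, Mul(6, 133)))) = Mul(32435, Add(-108446, Add(-1188, 798))) = Mul(32435, Add(-108446, -390)) = Mul(32435, -108836) = -3530095660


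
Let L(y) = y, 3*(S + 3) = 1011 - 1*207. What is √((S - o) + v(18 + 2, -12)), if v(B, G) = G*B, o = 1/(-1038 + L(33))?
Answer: √25251630/1005 ≈ 5.0001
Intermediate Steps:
S = 265 (S = -3 + (1011 - 1*207)/3 = -3 + (1011 - 207)/3 = -3 + (⅓)*804 = -3 + 268 = 265)
o = -1/1005 (o = 1/(-1038 + 33) = 1/(-1005) = -1/1005 ≈ -0.00099503)
v(B, G) = B*G
√((S - o) + v(18 + 2, -12)) = √((265 - 1*(-1/1005)) + (18 + 2)*(-12)) = √((265 + 1/1005) + 20*(-12)) = √(266326/1005 - 240) = √(25126/1005) = √25251630/1005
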